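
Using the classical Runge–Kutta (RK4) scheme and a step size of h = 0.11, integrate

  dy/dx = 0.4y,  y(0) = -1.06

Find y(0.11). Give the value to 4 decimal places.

RK4: k1 = f(x_n, y_n); k2 = f(x_n + h/2, y_n + (h/2)·k1); k3 = f(x_n + h/2, y_n + (h/2)·k2); k4 = f(x_n + h, y_n + h·k3); y_{n+1} = y_n + (h/6)·(k1 + 2k2 + 2k3 + k4).
x=0.000000, y=-1.060000:
  k1 = f(0.000000, -1.060000) = -0.424000
  k2 = f(0.055000, -1.083320) = -0.433328
  k3 = f(0.055000, -1.083833) = -0.433533
  k4 = f(0.110000, -1.107689) = -0.443075
  y ← -1.060000 + (0.11/6)·(k1 + 2k2 + 2k3 + k4) = -1.107681
y(0.11) ≈ -1.1077

-1.1077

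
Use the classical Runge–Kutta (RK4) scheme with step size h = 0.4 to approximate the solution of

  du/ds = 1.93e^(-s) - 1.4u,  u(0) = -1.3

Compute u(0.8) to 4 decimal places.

0.1680

RK4: k1 = f(s_n, u_n); k2 = f(s_n + h/2, u_n + (h/2)·k1); k3 = f(s_n + h/2, u_n + (h/2)·k2); k4 = f(s_n + h, u_n + h·k3); u_{n+1} = u_n + (h/6)·(k1 + 2k2 + 2k3 + k4).
s=0.000000, u=-1.300000:
  k1 = f(0.000000, -1.300000) = 3.750000
  k2 = f(0.200000, -0.550000) = 2.350150
  k3 = f(0.200000, -0.829970) = 2.742108
  k4 = f(0.400000, -0.203157) = 1.578137
  u ← -1.300000 + (0.4/6)·(k1 + 2k2 + 2k3 + k4) = -0.265823
s=0.400000, u=-0.265823:
  k1 = f(0.400000, -0.265823) = 1.665870
  k2 = f(0.600000, 0.067351) = 0.964915
  k3 = f(0.600000, -0.072840) = 1.161182
  k4 = f(0.800000, 0.198650) = 0.589095
  u ← -0.265823 + (0.4/6)·(k1 + 2k2 + 2k3 + k4) = 0.167988
u(0.8) ≈ 0.1680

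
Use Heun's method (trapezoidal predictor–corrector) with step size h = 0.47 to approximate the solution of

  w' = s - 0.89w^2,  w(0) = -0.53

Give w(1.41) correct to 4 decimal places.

0.1767

Heun: k1 = f(s_n, w_n); k2 = f(s_n + h, w_n + h·k1); w_{n+1} = w_n + (h/2)·(k1 + k2).
s=0.000000, w=-0.530000:
  k1 = f(0.000000, -0.530000) = -0.250001
  k2 = f(0.470000, -0.647500) = 0.096861
  w ← -0.530000 + (0.47/2)·(-0.250001 + 0.096861) = -0.565988
s=0.470000, w=-0.565988:
  k1 = f(0.470000, -0.565988) = 0.184895
  k2 = f(0.940000, -0.479087) = 0.735723
  w ← -0.565988 + (0.47/2)·(0.184895 + 0.735723) = -0.349642
s=0.940000, w=-0.349642:
  k1 = f(0.940000, -0.349642) = 0.831198
  k2 = f(1.410000, 0.041021) = 1.408502
  w ← -0.349642 + (0.47/2)·(0.831198 + 1.408502) = 0.176687
w(1.41) ≈ 0.1767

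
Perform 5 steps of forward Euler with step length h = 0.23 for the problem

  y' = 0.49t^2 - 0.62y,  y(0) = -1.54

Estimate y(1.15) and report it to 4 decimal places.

-0.5509

Euler: y_{n+1} = y_n + h·f(t_n, y_n).
t=0.000000, y=-1.540000: f=0.954800 → y ← -1.540000 + 0.23·0.954800 = -1.320396
t=0.230000, y=-1.320396: f=0.844567 → y ← -1.320396 + 0.23·0.844567 = -1.126146
t=0.460000, y=-1.126146: f=0.801894 → y ← -1.126146 + 0.23·0.801894 = -0.941710
t=0.690000, y=-0.941710: f=0.817149 → y ← -0.941710 + 0.23·0.817149 = -0.753766
t=0.920000, y=-0.753766: f=0.882071 → y ← -0.753766 + 0.23·0.882071 = -0.550889
y(1.15) ≈ -0.5509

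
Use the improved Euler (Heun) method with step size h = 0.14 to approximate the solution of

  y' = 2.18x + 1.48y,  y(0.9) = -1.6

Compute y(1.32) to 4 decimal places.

Heun: k1 = f(x_n, y_n); k2 = f(x_n + h, y_n + h·k1); y_{n+1} = y_n + (h/2)·(k1 + k2).
x=0.900000, y=-1.600000:
  k1 = f(0.900000, -1.600000) = -0.406000
  k2 = f(1.040000, -1.656840) = -0.184923
  y ← -1.600000 + (0.14/2)·(-0.406000 + (-0.184923)) = -1.641365
x=1.040000, y=-1.641365:
  k1 = f(1.040000, -1.641365) = -0.162020
  k2 = f(1.180000, -1.664047) = 0.109610
  y ← -1.641365 + (0.14/2)·(-0.162020 + 0.109610) = -1.645033
x=1.180000, y=-1.645033:
  k1 = f(1.180000, -1.645033) = 0.137751
  k2 = f(1.320000, -1.625748) = 0.471493
  y ← -1.645033 + (0.14/2)·(0.137751 + 0.471493) = -1.602386
y(1.32) ≈ -1.6024

-1.6024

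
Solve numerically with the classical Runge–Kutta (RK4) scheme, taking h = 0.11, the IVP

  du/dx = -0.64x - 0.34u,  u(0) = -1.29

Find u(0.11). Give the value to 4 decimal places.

RK4: k1 = f(x_n, u_n); k2 = f(x_n + h/2, u_n + (h/2)·k1); k3 = f(x_n + h/2, u_n + (h/2)·k2); k4 = f(x_n + h, u_n + h·k3); u_{n+1} = u_n + (h/6)·(k1 + 2k2 + 2k3 + k4).
x=0.000000, u=-1.290000:
  k1 = f(0.000000, -1.290000) = 0.438600
  k2 = f(0.055000, -1.265877) = 0.395198
  k3 = f(0.055000, -1.268264) = 0.396010
  k4 = f(0.110000, -1.246439) = 0.353389
  u ← -1.290000 + (0.11/6)·(k1 + 2k2 + 2k3 + k4) = -1.246469
u(0.11) ≈ -1.2465

-1.2465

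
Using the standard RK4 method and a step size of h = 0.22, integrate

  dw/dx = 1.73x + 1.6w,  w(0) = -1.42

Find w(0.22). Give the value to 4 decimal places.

-1.9718

RK4: k1 = f(x_n, w_n); k2 = f(x_n + h/2, w_n + (h/2)·k1); k3 = f(x_n + h/2, w_n + (h/2)·k2); k4 = f(x_n + h, w_n + h·k3); w_{n+1} = w_n + (h/6)·(k1 + 2k2 + 2k3 + k4).
x=0.000000, w=-1.420000:
  k1 = f(0.000000, -1.420000) = -2.272000
  k2 = f(0.110000, -1.669920) = -2.481572
  k3 = f(0.110000, -1.692973) = -2.518457
  k4 = f(0.220000, -1.974060) = -2.777897
  w ← -1.420000 + (0.22/6)·(k1 + 2k2 + 2k3 + k4) = -1.971832
w(0.22) ≈ -1.9718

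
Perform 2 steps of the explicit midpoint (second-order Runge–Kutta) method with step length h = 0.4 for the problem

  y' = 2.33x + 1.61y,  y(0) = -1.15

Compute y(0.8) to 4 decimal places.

Midpoint: k1 = f(x_n, y_n); k2 = f(x_n + h/2, y_n + (h/2)·k1); y_{n+1} = y_n + h·k2.
x=0.000000, y=-1.150000:
  k1 = f(0.000000, -1.150000) = -1.851500
  k2 = f(0.200000, -1.520300) = -1.981683
  y ← -1.150000 + 0.4·(-1.981683) = -1.942673
x=0.400000, y=-1.942673:
  k1 = f(0.400000, -1.942673) = -2.195704
  k2 = f(0.600000, -2.381814) = -2.436720
  y ← -1.942673 + 0.4·(-2.436720) = -2.917361
y(0.8) ≈ -2.9174

-2.9174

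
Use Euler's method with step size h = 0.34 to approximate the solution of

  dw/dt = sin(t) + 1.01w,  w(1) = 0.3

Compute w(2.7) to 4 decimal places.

Euler: w_{n+1} = w_n + h·f(t_n, w_n).
t=1.000000, w=0.300000: f=1.144471 → w ← 0.300000 + 0.34·1.144471 = 0.689120
t=1.340000, w=0.689120: f=1.669496 → w ← 0.689120 + 0.34·1.669496 = 1.256749
t=1.680000, w=1.256749: f=2.263359 → w ← 1.256749 + 0.34·2.263359 = 2.026291
t=2.020000, w=2.026291: f=2.947347 → w ← 2.026291 + 0.34·2.947347 = 3.028389
t=2.360000, w=3.028389: f=3.763084 → w ← 3.028389 + 0.34·3.763084 = 4.307837
w(2.7) ≈ 4.3078

4.3078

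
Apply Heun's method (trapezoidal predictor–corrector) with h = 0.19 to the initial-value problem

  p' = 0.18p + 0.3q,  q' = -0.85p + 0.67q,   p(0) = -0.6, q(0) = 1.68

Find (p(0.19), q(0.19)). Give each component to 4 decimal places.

Heun on (p,q): k1 = f(s_n, state_n); k2 = f(s_n + h, state_n + h·k1); state_{n+1} = state_n + (h/2)·(k1 + k2).
0.000000: (-0.600000, 1.680000)
  k1 = (0.396000, 1.635600)
  predictor → (-0.524760, 1.990764)
  k2 = (0.502772, 1.779858)
  → (-0.514617, 2.004468)
(p(0.19), q(0.19)) ≈ (-0.5146, 2.0045)

-0.5146, 2.0045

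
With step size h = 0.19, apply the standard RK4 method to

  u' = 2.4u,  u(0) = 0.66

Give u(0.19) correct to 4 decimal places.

RK4: k1 = f(s_n, u_n); k2 = f(s_n + h/2, u_n + (h/2)·k1); k3 = f(s_n + h/2, u_n + (h/2)·k2); k4 = f(s_n + h, u_n + h·k3); u_{n+1} = u_n + (h/6)·(k1 + 2k2 + 2k3 + k4).
s=0.000000, u=0.660000:
  k1 = f(0.000000, 0.660000) = 1.584000
  k2 = f(0.095000, 0.810480) = 1.945152
  k3 = f(0.095000, 0.844789) = 2.027495
  k4 = f(0.190000, 1.045224) = 2.508538
  u ← 0.660000 + (0.19/6)·(k1 + 2k2 + 2k3 + k4) = 1.041198
u(0.19) ≈ 1.0412

1.0412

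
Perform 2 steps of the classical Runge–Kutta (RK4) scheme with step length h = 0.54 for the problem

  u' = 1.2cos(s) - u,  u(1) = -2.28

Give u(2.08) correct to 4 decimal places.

-0.8260

RK4: k1 = f(s_n, u_n); k2 = f(s_n + h/2, u_n + (h/2)·k1); k3 = f(s_n + h/2, u_n + (h/2)·k2); k4 = f(s_n + h, u_n + h·k3); u_{n+1} = u_n + (h/6)·(k1 + 2k2 + 2k3 + k4).
s=1.000000, u=-2.280000:
  k1 = f(1.000000, -2.280000) = 2.928363
  k2 = f(1.270000, -1.489342) = 1.844879
  k3 = f(1.270000, -1.781883) = 2.137420
  k4 = f(1.540000, -1.125793) = 1.162743
  u ← -2.280000 + (0.54/6)·(k1 + 2k2 + 2k3 + k4) = -1.194987
s=1.540000, u=-1.194987:
  k1 = f(1.540000, -1.194987) = 1.231936
  k2 = f(1.810000, -0.862364) = 0.578049
  k3 = f(1.810000, -1.038913) = 0.754599
  k4 = f(2.080000, -0.787503) = 0.202525
  u ← -1.194987 + (0.54/6)·(k1 + 2k2 + 2k3 + k4) = -0.826009
u(2.08) ≈ -0.8260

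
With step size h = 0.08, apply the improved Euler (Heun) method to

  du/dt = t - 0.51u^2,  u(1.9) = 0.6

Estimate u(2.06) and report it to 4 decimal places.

Heun: k1 = f(t_n, u_n); k2 = f(t_n + h, u_n + h·k1); u_{n+1} = u_n + (h/2)·(k1 + k2).
t=1.900000, u=0.600000:
  k1 = f(1.900000, 0.600000) = 1.716400
  k2 = f(1.980000, 0.737312) = 1.702749
  u ← 0.600000 + (0.08/2)·(1.716400 + 1.702749) = 0.736766
t=1.980000, u=0.736766:
  k1 = f(1.980000, 0.736766) = 1.703160
  k2 = f(2.060000, 0.873019) = 1.671298
  u ← 0.736766 + (0.08/2)·(1.703160 + 1.671298) = 0.871744
u(2.06) ≈ 0.8717

0.8717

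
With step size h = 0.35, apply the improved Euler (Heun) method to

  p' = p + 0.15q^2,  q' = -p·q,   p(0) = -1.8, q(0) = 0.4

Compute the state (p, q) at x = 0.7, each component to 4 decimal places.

Heun on (p,q): k1 = f(x_n, state_n); k2 = f(x_n + h, state_n + h·k1); state_{n+1} = state_n + (h/2)·(k1 + k2).
0.000000: (-1.800000, 0.400000)
  k1 = (-1.776000, 0.720000)
  predictor → (-2.421600, 0.652000)
  k2 = (-2.357834, 1.578883)
  → (-2.523421, 0.802305)
0.350000: (-2.523421, 0.802305)
  k1 = (-2.426867, 2.024552)
  predictor → (-3.372825, 1.510898)
  k2 = (-3.030403, 5.095993)
  → (-3.478443, 2.048400)
(p(0.7), q(0.7)) ≈ (-3.4784, 2.0484)

-3.4784, 2.0484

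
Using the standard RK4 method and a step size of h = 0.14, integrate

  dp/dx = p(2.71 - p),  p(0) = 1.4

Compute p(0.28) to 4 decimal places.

1.8844

RK4: k1 = f(x_n, p_n); k2 = f(x_n + h/2, p_n + (h/2)·k1); k3 = f(x_n + h/2, p_n + (h/2)·k2); k4 = f(x_n + h, p_n + h·k3); p_{n+1} = p_n + (h/6)·(k1 + 2k2 + 2k3 + k4).
x=0.000000, p=1.400000:
  k1 = f(0.000000, 1.400000) = 1.834000
  k2 = f(0.070000, 1.528380) = 1.805964
  k3 = f(0.070000, 1.526418) = 1.806641
  k4 = f(0.140000, 1.652930) = 1.747263
  p ← 1.400000 + (0.14/6)·(k1 + 2k2 + 2k3 + k4) = 1.652151
x=0.140000, p=1.652151:
  k1 = f(0.140000, 1.652151) = 1.747726
  k2 = f(0.210000, 1.774492) = 1.660052
  k3 = f(0.210000, 1.768355) = 1.665163
  k4 = f(0.280000, 1.885274) = 1.554835
  p ← 1.652151 + (0.14/6)·(k1 + 2k2 + 2k3 + k4) = 1.884387
p(0.28) ≈ 1.8844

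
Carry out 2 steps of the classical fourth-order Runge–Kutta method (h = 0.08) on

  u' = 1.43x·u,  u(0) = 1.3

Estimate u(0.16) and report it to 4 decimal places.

1.3240

RK4: k1 = f(x_n, u_n); k2 = f(x_n + h/2, u_n + (h/2)·k1); k3 = f(x_n + h/2, u_n + (h/2)·k2); k4 = f(x_n + h, u_n + h·k3); u_{n+1} = u_n + (h/6)·(k1 + 2k2 + 2k3 + k4).
x=0.000000, u=1.300000:
  k1 = f(0.000000, 1.300000) = 0.000000
  k2 = f(0.040000, 1.300000) = 0.074360
  k3 = f(0.040000, 1.302974) = 0.074530
  k4 = f(0.080000, 1.305962) = 0.149402
  u ← 1.300000 + (0.08/6)·(k1 + 2k2 + 2k3 + k4) = 1.305962
x=0.080000, u=1.305962:
  k1 = f(0.080000, 1.305962) = 0.149402
  k2 = f(0.120000, 1.311939) = 0.225129
  k3 = f(0.120000, 1.314968) = 0.225648
  k4 = f(0.160000, 1.324014) = 0.302934
  u ← 1.305962 + (0.08/6)·(k1 + 2k2 + 2k3 + k4) = 1.324014
u(0.16) ≈ 1.3240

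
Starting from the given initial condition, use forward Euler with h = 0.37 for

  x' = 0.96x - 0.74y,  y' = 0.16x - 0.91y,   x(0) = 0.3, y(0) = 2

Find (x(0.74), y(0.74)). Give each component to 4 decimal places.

-0.5592, 0.8834

Euler on (x,y): x_{n+1} = x_n + h·x', y_{n+1} = y_n + h·y'.
0.000000: (0.300000, 2.000000); f=(-1.192000, -1.772000) → (-0.141040, 1.344360)
0.370000: (-0.141040, 1.344360); f=(-1.130225, -1.245934) → (-0.559223, 0.883364)
(x(0.74), y(0.74)) ≈ (-0.5592, 0.8834)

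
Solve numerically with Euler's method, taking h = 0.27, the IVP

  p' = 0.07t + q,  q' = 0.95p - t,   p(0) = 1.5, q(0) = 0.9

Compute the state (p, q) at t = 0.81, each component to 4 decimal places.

Euler on (p,q): p_{n+1} = p_n + h·p', q_{n+1} = q_n + h·q'.
0.000000: (1.500000, 0.900000); f=(0.900000, 1.425000) → (1.743000, 1.284750)
0.270000: (1.743000, 1.284750); f=(1.303650, 1.385850) → (2.094985, 1.658930)
0.540000: (2.094985, 1.658930); f=(1.696730, 1.450236) → (2.553102, 2.050493)
(p(0.81), q(0.81)) ≈ (2.5531, 2.0505)

2.5531, 2.0505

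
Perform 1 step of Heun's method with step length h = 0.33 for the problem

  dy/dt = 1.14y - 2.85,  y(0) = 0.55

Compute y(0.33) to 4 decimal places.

-0.3216

Heun: k1 = f(t_n, y_n); k2 = f(t_n + h, y_n + h·k1); y_{n+1} = y_n + (h/2)·(k1 + k2).
t=0.000000, y=0.550000:
  k1 = f(0.000000, 0.550000) = -2.223000
  k2 = f(0.330000, -0.183590) = -3.059293
  y ← 0.550000 + (0.33/2)·(-2.223000 + (-3.059293)) = -0.321578
y(0.33) ≈ -0.3216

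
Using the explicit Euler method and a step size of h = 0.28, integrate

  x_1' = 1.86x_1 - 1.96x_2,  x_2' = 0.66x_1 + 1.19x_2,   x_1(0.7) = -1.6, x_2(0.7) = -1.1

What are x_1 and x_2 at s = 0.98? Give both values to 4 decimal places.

Euler on (x_1,x_2): x_1_{n+1} = x_1_n + h·x_1', x_2_{n+1} = x_2_n + h·x_2'.
0.700000: (-1.600000, -1.100000); f=(-0.820000, -2.365000) → (-1.829600, -1.762200)
(x_1(0.98), x_2(0.98)) ≈ (-1.8296, -1.7622)

-1.8296, -1.7622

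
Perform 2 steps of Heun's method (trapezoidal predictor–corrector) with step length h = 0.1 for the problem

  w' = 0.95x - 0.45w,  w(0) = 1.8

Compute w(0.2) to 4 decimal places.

Heun: k1 = f(x_n, w_n); k2 = f(x_n + h, w_n + h·k1); w_{n+1} = w_n + (h/2)·(k1 + k2).
x=0.000000, w=1.800000:
  k1 = f(0.000000, 1.800000) = -0.810000
  k2 = f(0.100000, 1.719000) = -0.678550
  w ← 1.800000 + (0.1/2)·(-0.810000 + (-0.678550)) = 1.725572
x=0.100000, w=1.725572:
  k1 = f(0.100000, 1.725572) = -0.681508
  k2 = f(0.200000, 1.657422) = -0.555840
  w ← 1.725572 + (0.1/2)·(-0.681508 + (-0.555840)) = 1.663705
w(0.2) ≈ 1.6637

1.6637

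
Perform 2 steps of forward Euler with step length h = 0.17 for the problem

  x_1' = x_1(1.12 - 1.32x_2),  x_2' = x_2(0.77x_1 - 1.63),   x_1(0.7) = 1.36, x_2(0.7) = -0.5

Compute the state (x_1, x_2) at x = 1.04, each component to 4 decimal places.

Euler on (x_1,x_2): x_1_{n+1} = x_1_n + h·x_1', x_2_{n+1} = x_2_n + h·x_2'.
0.700000: (1.360000, -0.500000); f=(2.420800, 0.291400) → (1.771536, -0.450462)
0.870000: (1.771536, -0.450462); f=(3.037493, 0.119786) → (2.287910, -0.430098)
(x_1(1.04), x_2(1.04)) ≈ (2.2879, -0.4301)

2.2879, -0.4301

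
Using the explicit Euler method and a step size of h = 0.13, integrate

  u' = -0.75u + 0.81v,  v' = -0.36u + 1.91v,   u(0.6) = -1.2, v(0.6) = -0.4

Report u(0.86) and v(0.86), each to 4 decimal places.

Euler on (u,v): u_{n+1} = u_n + h·u', v_{n+1} = v_n + h·v'.
0.600000: (-1.200000, -0.400000); f=(0.576000, -0.332000) → (-1.125120, -0.443160)
0.730000: (-1.125120, -0.443160); f=(0.484880, -0.441392) → (-1.062086, -0.500541)
(u(0.86), v(0.86)) ≈ (-1.0621, -0.5005)

-1.0621, -0.5005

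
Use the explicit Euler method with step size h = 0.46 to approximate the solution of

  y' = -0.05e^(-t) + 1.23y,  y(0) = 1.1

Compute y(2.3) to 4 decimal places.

10.1240

Euler: y_{n+1} = y_n + h·f(t_n, y_n).
t=0.000000, y=1.100000: f=1.303000 → y ← 1.100000 + 0.46·1.303000 = 1.699380
t=0.460000, y=1.699380: f=2.058673 → y ← 1.699380 + 0.46·2.058673 = 2.646370
t=0.920000, y=2.646370: f=3.235109 → y ← 2.646370 + 0.46·3.235109 = 4.134520
t=1.380000, y=4.134520: f=5.072880 → y ← 4.134520 + 0.46·5.072880 = 6.468045
t=1.840000, y=6.468045: f=7.947754 → y ← 6.468045 + 0.46·7.947754 = 10.124012
y(2.3) ≈ 10.1240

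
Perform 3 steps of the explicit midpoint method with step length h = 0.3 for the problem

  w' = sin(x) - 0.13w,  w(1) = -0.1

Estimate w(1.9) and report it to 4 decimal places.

Midpoint: k1 = f(x_n, w_n); k2 = f(x_n + h/2, w_n + (h/2)·k1); w_{n+1} = w_n + h·k2.
x=1.000000, w=-0.100000:
  k1 = f(1.000000, -0.100000) = 0.854471
  k2 = f(1.150000, 0.028171) = 0.909102
  w ← -0.100000 + 0.3·0.909102 = 0.172731
x=1.300000, w=0.172731:
  k1 = f(1.300000, 0.172731) = 0.941103
  k2 = f(1.450000, 0.313896) = 0.951907
  w ← 0.172731 + 0.3·0.951907 = 0.458302
x=1.600000, w=0.458302:
  k1 = f(1.600000, 0.458302) = 0.939994
  k2 = f(1.750000, 0.599302) = 0.906077
  w ← 0.458302 + 0.3·0.906077 = 0.730126
w(1.9) ≈ 0.7301

0.7301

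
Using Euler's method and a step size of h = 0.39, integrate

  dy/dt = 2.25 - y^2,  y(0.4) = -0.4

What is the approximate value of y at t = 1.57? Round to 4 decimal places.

1.5173

Euler: y_{n+1} = y_n + h·f(t_n, y_n).
t=0.400000, y=-0.400000: f=2.090000 → y ← -0.400000 + 0.39·2.090000 = 0.415100
t=0.790000, y=0.415100: f=2.077692 → y ← 0.415100 + 0.39·2.077692 = 1.225400
t=1.180000, y=1.225400: f=0.748395 → y ← 1.225400 + 0.39·0.748395 = 1.517274
y(1.57) ≈ 1.5173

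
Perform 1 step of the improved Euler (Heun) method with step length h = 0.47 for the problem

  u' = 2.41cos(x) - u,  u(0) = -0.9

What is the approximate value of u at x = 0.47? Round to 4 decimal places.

Heun: k1 = f(x_n, u_n); k2 = f(x_n + h, u_n + h·k1); u_{n+1} = u_n + (h/2)·(k1 + k2).
x=0.000000, u=-0.900000:
  k1 = f(0.000000, -0.900000) = 3.310000
  k2 = f(0.470000, 0.655700) = 1.492980
  u ← -0.900000 + (0.47/2)·(3.310000 + 1.492980) = 0.228700
u(0.47) ≈ 0.2287

0.2287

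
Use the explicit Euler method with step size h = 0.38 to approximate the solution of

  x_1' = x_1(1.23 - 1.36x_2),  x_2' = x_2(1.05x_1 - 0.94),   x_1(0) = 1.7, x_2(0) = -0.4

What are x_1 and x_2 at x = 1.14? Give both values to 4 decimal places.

Euler on (x_1,x_2): x_1_{n+1} = x_1_n + h·x_1', x_2_{n+1} = x_2_n + h·x_2'.
0.000000: (1.700000, -0.400000); f=(3.015800, -0.338000) → (2.846004, -0.528440)
0.380000: (2.846004, -0.528440); f=(5.545947, -1.082406) → (4.953464, -0.939754)
0.760000: (4.953464, -0.939754); f=(12.423613, -4.004421) → (9.674436, -2.461434)
(x_1(1.14), x_2(1.14)) ≈ (9.6744, -2.4614)

9.6744, -2.4614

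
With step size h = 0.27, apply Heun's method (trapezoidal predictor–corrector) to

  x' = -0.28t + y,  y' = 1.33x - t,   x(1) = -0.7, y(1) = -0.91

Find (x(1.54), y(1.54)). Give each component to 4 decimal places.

Heun on (x,y): k1 = f(t_n, state_n); k2 = f(t_n + h, state_n + h·k1); state_{n+1} = state_n + (h/2)·(k1 + k2).
1.000000: (-0.700000, -0.910000)
  k1 = (-1.190000, -1.931000)
  predictor → (-1.021300, -1.431370)
  k2 = (-1.786970, -2.628329)
  → (-1.101891, -1.525509)
1.270000: (-1.101891, -1.525509)
  k1 = (-1.881109, -2.735515)
  predictor → (-1.609790, -2.264098)
  k2 = (-2.695298, -3.681021)
  → (-1.719706, -2.391742)
(x(1.54), y(1.54)) ≈ (-1.7197, -2.3917)

-1.7197, -2.3917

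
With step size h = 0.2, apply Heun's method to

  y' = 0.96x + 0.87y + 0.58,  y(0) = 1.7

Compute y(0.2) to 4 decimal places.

Heun: k1 = f(x_n, y_n); k2 = f(x_n + h, y_n + h·k1); y_{n+1} = y_n + (h/2)·(k1 + k2).
x=0.000000, y=1.700000:
  k1 = f(0.000000, 1.700000) = 2.059000
  k2 = f(0.200000, 2.111800) = 2.609266
  y ← 1.700000 + (0.2/2)·(2.059000 + 2.609266) = 2.166827
y(0.2) ≈ 2.1668

2.1668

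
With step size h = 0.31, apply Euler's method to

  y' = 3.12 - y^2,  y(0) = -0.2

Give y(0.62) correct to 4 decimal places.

Euler: y_{n+1} = y_n + h·f(t_n, y_n).
t=0.000000, y=-0.200000: f=3.080000 → y ← -0.200000 + 0.31·3.080000 = 0.754800
t=0.310000, y=0.754800: f=2.550277 → y ← 0.754800 + 0.31·2.550277 = 1.545386
y(0.62) ≈ 1.5454

1.5454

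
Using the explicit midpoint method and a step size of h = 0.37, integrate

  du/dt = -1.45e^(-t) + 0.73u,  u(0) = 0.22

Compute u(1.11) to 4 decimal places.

-1.1093

Midpoint: k1 = f(t_n, u_n); k2 = f(t_n + h/2, u_n + (h/2)·k1); u_{n+1} = u_n + h·k2.
t=0.000000, u=0.220000:
  k1 = f(0.000000, 0.220000) = -1.289400
  k2 = f(0.185000, -0.018539) = -1.218635
  u ← 0.220000 + 0.37·(-1.218635) = -0.230895
t=0.370000, u=-0.230895:
  k1 = f(0.370000, -0.230895) = -1.170118
  k2 = f(0.555000, -0.447367) = -1.158982
  u ← -0.230895 + 0.37·(-1.158982) = -0.659718
t=0.740000, u=-0.659718:
  k1 = f(0.740000, -0.659718) = -1.173410
  k2 = f(0.925000, -0.876799) = -1.215034
  u ← -0.659718 + 0.37·(-1.215034) = -1.109281
u(1.11) ≈ -1.1093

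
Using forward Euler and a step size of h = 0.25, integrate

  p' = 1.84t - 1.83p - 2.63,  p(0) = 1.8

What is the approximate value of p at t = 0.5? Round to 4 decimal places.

-0.3694

Euler: p_{n+1} = p_n + h·f(t_n, p_n).
t=0.000000, p=1.800000: f=-5.924000 → p ← 1.800000 + 0.25·(-5.924000) = 0.319000
t=0.250000, p=0.319000: f=-2.753770 → p ← 0.319000 + 0.25·(-2.753770) = -0.369442
p(0.5) ≈ -0.3694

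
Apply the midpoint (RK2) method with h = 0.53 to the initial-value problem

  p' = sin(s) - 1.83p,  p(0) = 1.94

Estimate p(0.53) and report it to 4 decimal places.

1.1097

Midpoint: k1 = f(s_n, p_n); k2 = f(s_n + h/2, p_n + (h/2)·k1); p_{n+1} = p_n + h·k2.
s=0.000000, p=1.940000:
  k1 = f(0.000000, 1.940000) = -3.550200
  k2 = f(0.265000, 0.999197) = -1.566621
  p ← 1.940000 + 0.53·(-1.566621) = 1.109691
p(0.53) ≈ 1.1097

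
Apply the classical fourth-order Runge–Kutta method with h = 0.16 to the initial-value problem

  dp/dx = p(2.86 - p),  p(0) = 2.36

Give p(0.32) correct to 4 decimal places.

RK4: k1 = f(x_n, p_n); k2 = f(x_n + h/2, p_n + (h/2)·k1); k3 = f(x_n + h/2, p_n + (h/2)·k2); k4 = f(x_n + h, p_n + h·k3); p_{n+1} = p_n + (h/6)·(k1 + 2k2 + 2k3 + k4).
x=0.000000, p=2.360000:
  k1 = f(0.000000, 2.360000) = 1.180000
  k2 = f(0.080000, 2.454400) = 0.995505
  k3 = f(0.080000, 2.439640) = 1.025526
  k4 = f(0.160000, 2.524084) = 0.847880
  p ← 2.360000 + (0.16/6)·(k1 + 2k2 + 2k3 + k4) = 2.521865
x=0.160000, p=2.521865:
  k1 = f(0.160000, 2.521865) = 0.852731
  k2 = f(0.240000, 2.590084) = 0.699106
  k3 = f(0.240000, 2.577794) = 0.727470
  k4 = f(0.320000, 2.638260) = 0.585007
  p ← 2.521865 + (0.16/6)·(k1 + 2k2 + 2k3 + k4) = 2.636289
p(0.32) ≈ 2.6363

2.6363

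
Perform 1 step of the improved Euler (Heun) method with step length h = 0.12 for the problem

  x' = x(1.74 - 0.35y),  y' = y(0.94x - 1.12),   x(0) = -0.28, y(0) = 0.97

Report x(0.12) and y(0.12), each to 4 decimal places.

Heun on (x,y): k1 = f(t_n, state_n); k2 = f(t_n + h, state_n + h·k1); state_{n+1} = state_n + (h/2)·(k1 + k2).
0.000000: (-0.280000, 0.970000)
  k1 = (-0.392140, -1.341704)
  predictor → (-0.327057, 0.808996)
  k2 = (-0.476473, -1.154787)
  → (-0.332117, 0.820211)
(x(0.12), y(0.12)) ≈ (-0.3321, 0.8202)

-0.3321, 0.8202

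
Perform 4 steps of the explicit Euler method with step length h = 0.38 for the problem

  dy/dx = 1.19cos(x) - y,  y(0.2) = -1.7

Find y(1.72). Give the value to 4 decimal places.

0.2641

Euler: y_{n+1} = y_n + h·f(x_n, y_n).
x=0.200000, y=-1.700000: f=2.866279 → y ← -1.700000 + 0.38·2.866279 = -0.610814
x=0.580000, y=-0.610814: f=1.606204 → y ← -0.610814 + 0.38·1.606204 = -0.000456
x=0.960000, y=-0.000456: f=0.682945 → y ← -0.000456 + 0.38·0.682945 = 0.259063
x=1.340000, y=0.259063: f=0.013153 → y ← 0.259063 + 0.38·0.013153 = 0.264061
y(1.72) ≈ 0.2641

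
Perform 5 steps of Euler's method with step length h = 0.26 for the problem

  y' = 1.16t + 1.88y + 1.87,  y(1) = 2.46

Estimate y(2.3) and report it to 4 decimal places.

Euler: y_{n+1} = y_n + h·f(t_n, y_n).
t=1.000000, y=2.460000: f=7.654800 → y ← 2.460000 + 0.26·7.654800 = 4.450248
t=1.260000, y=4.450248: f=11.698066 → y ← 4.450248 + 0.26·11.698066 = 7.491745
t=1.520000, y=7.491745: f=17.717681 → y ← 7.491745 + 0.26·17.717681 = 12.098342
t=1.780000, y=12.098342: f=26.679683 → y ← 12.098342 + 0.26·26.679683 = 19.035060
t=2.040000, y=19.035060: f=40.022313 → y ← 19.035060 + 0.26·40.022313 = 29.440861
y(2.3) ≈ 29.4409

29.4409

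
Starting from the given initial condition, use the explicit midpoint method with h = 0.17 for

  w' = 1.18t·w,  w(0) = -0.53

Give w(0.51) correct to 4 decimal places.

Midpoint: k1 = f(t_n, w_n); k2 = f(t_n + h/2, w_n + (h/2)·k1); w_{n+1} = w_n + h·k2.
t=0.000000, w=-0.530000:
  k1 = f(0.000000, -0.530000) = 0.000000
  k2 = f(0.085000, -0.530000) = -0.053159
  w ← -0.530000 + 0.17·(-0.053159) = -0.539037
t=0.170000, w=-0.539037:
  k1 = f(0.170000, -0.539037) = -0.108131
  k2 = f(0.255000, -0.548228) = -0.164962
  w ← -0.539037 + 0.17·(-0.164962) = -0.567081
t=0.340000, w=-0.567081:
  k1 = f(0.340000, -0.567081) = -0.227513
  k2 = f(0.425000, -0.586419) = -0.294089
  w ← -0.567081 + 0.17·(-0.294089) = -0.617076
w(0.51) ≈ -0.6171

-0.6171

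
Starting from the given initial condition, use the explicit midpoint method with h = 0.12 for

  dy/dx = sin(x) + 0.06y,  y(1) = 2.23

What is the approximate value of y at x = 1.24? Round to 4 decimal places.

Midpoint: k1 = f(x_n, y_n); k2 = f(x_n + h/2, y_n + (h/2)·k1); y_{n+1} = y_n + h·k2.
x=1.000000, y=2.230000:
  k1 = f(1.000000, 2.230000) = 0.975271
  k2 = f(1.060000, 2.288516) = 1.009666
  y ← 2.230000 + 0.12·1.009666 = 2.351160
x=1.120000, y=2.351160:
  k1 = f(1.120000, 2.351160) = 1.041170
  k2 = f(1.180000, 2.413630) = 1.069424
  y ← 2.351160 + 0.12·1.069424 = 2.479491
y(1.24) ≈ 2.4795

2.4795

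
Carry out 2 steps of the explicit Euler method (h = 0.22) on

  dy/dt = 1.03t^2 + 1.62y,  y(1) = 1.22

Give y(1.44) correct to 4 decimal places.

2.8892

Euler: y_{n+1} = y_n + h·f(t_n, y_n).
t=1.000000, y=1.220000: f=3.006400 → y ← 1.220000 + 0.22·3.006400 = 1.881408
t=1.220000, y=1.881408: f=4.580933 → y ← 1.881408 + 0.22·4.580933 = 2.889213
y(1.44) ≈ 2.8892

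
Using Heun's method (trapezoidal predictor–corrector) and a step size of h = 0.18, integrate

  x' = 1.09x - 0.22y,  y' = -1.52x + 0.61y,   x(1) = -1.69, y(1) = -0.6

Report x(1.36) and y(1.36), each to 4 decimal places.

-2.4791, 0.4857

Heun on (x,y): k1 = f(t_n, state_n); k2 = f(t_n + h, state_n + h·k1); state_{n+1} = state_n + (h/2)·(k1 + k2).
1.000000: (-1.690000, -0.600000)
  k1 = (-1.710100, 2.202800)
  predictor → (-1.997818, -0.203496)
  k2 = (-2.132853, 2.912551)
  → (-2.035866, -0.139618)
1.180000: (-2.035866, -0.139618)
  k1 = (-2.188378, 3.009349)
  predictor → (-2.429774, 0.402064)
  k2 = (-2.736907, 3.938515)
  → (-2.479141, 0.485689)
(x(1.36), y(1.36)) ≈ (-2.4791, 0.4857)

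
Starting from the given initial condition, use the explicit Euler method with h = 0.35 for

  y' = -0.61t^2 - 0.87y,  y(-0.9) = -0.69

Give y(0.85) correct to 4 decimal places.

-0.2353

Euler: y_{n+1} = y_n + h·f(t_n, y_n).
t=-0.900000, y=-0.690000: f=0.106200 → y ← -0.690000 + 0.35·0.106200 = -0.652830
t=-0.550000, y=-0.652830: f=0.383437 → y ← -0.652830 + 0.35·0.383437 = -0.518627
t=-0.200000, y=-0.518627: f=0.426806 → y ← -0.518627 + 0.35·0.426806 = -0.369245
t=0.150000, y=-0.369245: f=0.307518 → y ← -0.369245 + 0.35·0.307518 = -0.261614
t=0.500000, y=-0.261614: f=0.075104 → y ← -0.261614 + 0.35·0.075104 = -0.235327
y(0.85) ≈ -0.2353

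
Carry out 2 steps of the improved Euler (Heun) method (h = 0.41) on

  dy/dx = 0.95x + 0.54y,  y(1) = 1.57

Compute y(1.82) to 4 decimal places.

3.7654

Heun: k1 = f(x_n, y_n); k2 = f(x_n + h, y_n + h·k1); y_{n+1} = y_n + (h/2)·(k1 + k2).
x=1.000000, y=1.570000:
  k1 = f(1.000000, 1.570000) = 1.797800
  k2 = f(1.410000, 2.307098) = 2.585333
  y ← 1.570000 + (0.41/2)·(1.797800 + 2.585333) = 2.468542
x=1.410000, y=2.468542:
  k1 = f(1.410000, 2.468542) = 2.672513
  k2 = f(1.820000, 3.564273) = 3.653707
  y ← 2.468542 + (0.41/2)·(2.672513 + 3.653707) = 3.765417
y(1.82) ≈ 3.7654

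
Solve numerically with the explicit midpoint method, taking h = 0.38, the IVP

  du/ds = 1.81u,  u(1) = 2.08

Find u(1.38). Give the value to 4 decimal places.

4.0026

Midpoint: k1 = f(s_n, u_n); k2 = f(s_n + h/2, u_n + (h/2)·k1); u_{n+1} = u_n + h·k2.
s=1.000000, u=2.080000:
  k1 = f(1.000000, 2.080000) = 3.764800
  k2 = f(1.190000, 2.795312) = 5.059515
  u ← 2.080000 + 0.38·5.059515 = 4.002616
u(1.38) ≈ 4.0026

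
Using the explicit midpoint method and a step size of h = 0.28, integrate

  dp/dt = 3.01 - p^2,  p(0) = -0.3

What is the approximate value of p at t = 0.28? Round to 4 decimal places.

0.5395

Midpoint: k1 = f(t_n, p_n); k2 = f(t_n + h/2, p_n + (h/2)·k1); p_{n+1} = p_n + h·k2.
t=0.000000, p=-0.300000:
  k1 = f(0.000000, -0.300000) = 2.920000
  k2 = f(0.140000, 0.108800) = 2.998163
  p ← -0.300000 + 0.28·2.998163 = 0.539486
p(0.28) ≈ 0.5395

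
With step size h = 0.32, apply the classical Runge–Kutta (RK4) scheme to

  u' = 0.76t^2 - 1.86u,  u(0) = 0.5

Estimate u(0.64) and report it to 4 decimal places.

RK4: k1 = f(t_n, u_n); k2 = f(t_n + h/2, u_n + (h/2)·k1); k3 = f(t_n + h/2, u_n + (h/2)·k2); k4 = f(t_n + h, u_n + h·k3); u_{n+1} = u_n + (h/6)·(k1 + 2k2 + 2k3 + k4).
t=0.000000, u=0.500000:
  k1 = f(0.000000, 0.500000) = -0.930000
  k2 = f(0.160000, 0.351200) = -0.633776
  k3 = f(0.160000, 0.398596) = -0.721932
  k4 = f(0.320000, 0.268982) = -0.422482
  u ← 0.500000 + (0.32/6)·(k1 + 2k2 + 2k3 + k4) = 0.283259
t=0.320000, u=0.283259:
  k1 = f(0.320000, 0.283259) = -0.449037
  k2 = f(0.480000, 0.211413) = -0.218124
  k3 = f(0.480000, 0.248359) = -0.286844
  k4 = f(0.640000, 0.191469) = -0.044836
  u ← 0.283259 + (0.32/6)·(k1 + 2k2 + 2k3 + k4) = 0.203056
u(0.64) ≈ 0.2031

0.2031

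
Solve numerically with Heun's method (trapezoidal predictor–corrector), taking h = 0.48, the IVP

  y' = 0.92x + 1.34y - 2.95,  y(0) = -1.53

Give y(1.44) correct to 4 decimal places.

Heun: k1 = f(x_n, y_n); k2 = f(x_n + h, y_n + h·k1); y_{n+1} = y_n + (h/2)·(k1 + k2).
x=0.000000, y=-1.530000:
  k1 = f(0.000000, -1.530000) = -5.000200
  k2 = f(0.480000, -3.930096) = -7.774729
  y ← -1.530000 + (0.48/2)·(-5.000200 + (-7.774729)) = -4.595983
x=0.480000, y=-4.595983:
  k1 = f(0.480000, -4.595983) = -8.667017
  k2 = f(0.960000, -8.756151) = -13.800042
  y ← -4.595983 + (0.48/2)·(-8.667017 + (-13.800042)) = -9.988077
x=0.960000, y=-9.988077:
  k1 = f(0.960000, -9.988077) = -15.450823
  k2 = f(1.440000, -17.404472) = -24.947193
  y ← -9.988077 + (0.48/2)·(-15.450823 + (-24.947193)) = -19.683601
y(1.44) ≈ -19.6836

-19.6836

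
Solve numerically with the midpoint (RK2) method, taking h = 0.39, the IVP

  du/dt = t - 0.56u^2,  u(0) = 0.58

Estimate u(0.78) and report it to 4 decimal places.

Midpoint: k1 = f(t_n, u_n); k2 = f(t_n + h/2, u_n + (h/2)·k1); u_{n+1} = u_n + h·k2.
t=0.000000, u=0.580000:
  k1 = f(0.000000, 0.580000) = -0.188384
  k2 = f(0.195000, 0.543265) = 0.029723
  u ← 0.580000 + 0.39·0.029723 = 0.591592
t=0.390000, u=0.591592:
  k1 = f(0.390000, 0.591592) = 0.194011
  k2 = f(0.585000, 0.629424) = 0.363142
  u ← 0.591592 + 0.39·0.363142 = 0.733218
u(0.78) ≈ 0.7332

0.7332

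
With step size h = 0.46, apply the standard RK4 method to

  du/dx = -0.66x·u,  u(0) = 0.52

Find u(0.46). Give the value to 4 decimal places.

RK4: k1 = f(x_n, u_n); k2 = f(x_n + h/2, u_n + (h/2)·k1); k3 = f(x_n + h/2, u_n + (h/2)·k2); k4 = f(x_n + h, u_n + h·k3); u_{n+1} = u_n + (h/6)·(k1 + 2k2 + 2k3 + k4).
x=0.000000, u=0.520000:
  k1 = f(0.000000, 0.520000) = 0.000000
  k2 = f(0.230000, 0.520000) = -0.078936
  k3 = f(0.230000, 0.501845) = -0.076180
  k4 = f(0.460000, 0.484957) = -0.147233
  u ← 0.520000 + (0.46/6)·(k1 + 2k2 + 2k3 + k4) = 0.484928
u(0.46) ≈ 0.4849

0.4849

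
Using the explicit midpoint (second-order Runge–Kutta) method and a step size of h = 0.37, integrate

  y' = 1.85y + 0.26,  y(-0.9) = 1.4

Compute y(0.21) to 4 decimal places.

Midpoint: k1 = f(s_n, y_n); k2 = f(s_n + h/2, y_n + (h/2)·k1); y_{n+1} = y_n + h·k2.
s=-0.900000, y=1.400000:
  k1 = f(-0.900000, 1.400000) = 2.850000
  k2 = f(-0.715000, 1.927250) = 3.825412
  y ← 1.400000 + 0.37·3.825412 = 2.815403
s=-0.530000, y=2.815403:
  k1 = f(-0.530000, 2.815403) = 5.468495
  k2 = f(-0.345000, 3.827074) = 7.340087
  y ← 2.815403 + 0.37·7.340087 = 5.531235
s=-0.160000, y=5.531235:
  k1 = f(-0.160000, 5.531235) = 10.492785
  k2 = f(0.025000, 7.472400) = 14.083940
  y ← 5.531235 + 0.37·14.083940 = 10.742293
y(0.21) ≈ 10.7423

10.7423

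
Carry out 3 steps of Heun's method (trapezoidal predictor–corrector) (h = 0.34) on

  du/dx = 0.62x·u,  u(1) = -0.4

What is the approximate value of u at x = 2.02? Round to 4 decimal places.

Heun: k1 = f(x_n, u_n); k2 = f(x_n + h, u_n + h·k1); u_{n+1} = u_n + (h/2)·(k1 + k2).
x=1.000000, u=-0.400000:
  k1 = f(1.000000, -0.400000) = -0.248000
  k2 = f(1.340000, -0.484320) = -0.402373
  u ← -0.400000 + (0.34/2)·(-0.248000 + (-0.402373)) = -0.510563
x=1.340000, u=-0.510563:
  k1 = f(1.340000, -0.510563) = -0.424176
  k2 = f(1.680000, -0.654783) = -0.682022
  u ← -0.510563 + (0.34/2)·(-0.424176 + (-0.682022)) = -0.698617
x=1.680000, u=-0.698617:
  k1 = f(1.680000, -0.698617) = -0.727680
  k2 = f(2.020000, -0.946028) = -1.184806
  u ← -0.698617 + (0.34/2)·(-0.727680 + (-1.184806)) = -1.023740
u(2.02) ≈ -1.0237

-1.0237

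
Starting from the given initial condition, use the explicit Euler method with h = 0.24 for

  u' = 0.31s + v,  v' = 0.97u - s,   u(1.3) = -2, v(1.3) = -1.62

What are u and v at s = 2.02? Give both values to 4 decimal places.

Euler on (u,v): u_{n+1} = u_n + h·u', v_{n+1} = v_n + h·v'.
1.300000: (-2.000000, -1.620000); f=(-1.217000, -3.240000) → (-2.292080, -2.397600)
1.540000: (-2.292080, -2.397600); f=(-1.920200, -3.763318) → (-2.752928, -3.300796)
1.780000: (-2.752928, -3.300796); f=(-2.748996, -4.450340) → (-3.412687, -4.368878)
(u(2.02), v(2.02)) ≈ (-3.4127, -4.3689)

-3.4127, -4.3689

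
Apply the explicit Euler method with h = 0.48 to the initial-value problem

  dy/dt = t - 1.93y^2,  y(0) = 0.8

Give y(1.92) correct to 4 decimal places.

0.9336

Euler: y_{n+1} = y_n + h·f(t_n, y_n).
t=0.000000, y=0.800000: f=-1.235200 → y ← 0.800000 + 0.48·(-1.235200) = 0.207104
t=0.480000, y=0.207104: f=0.397218 → y ← 0.207104 + 0.48·0.397218 = 0.397769
t=0.960000, y=0.397769: f=0.654635 → y ← 0.397769 + 0.48·0.654635 = 0.711994
t=1.440000, y=0.711994: f=0.461615 → y ← 0.711994 + 0.48·0.461615 = 0.933569
y(1.92) ≈ 0.9336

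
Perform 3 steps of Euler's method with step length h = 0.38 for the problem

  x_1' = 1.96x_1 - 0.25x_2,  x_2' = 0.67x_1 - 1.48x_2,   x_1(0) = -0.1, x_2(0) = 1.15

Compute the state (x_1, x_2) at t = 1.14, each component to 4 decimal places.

-0.9560, -0.0777

Euler on (x_1,x_2): x_1_{n+1} = x_1_n + h·x_1', x_2_{n+1} = x_2_n + h·x_2'.
0.000000: (-0.100000, 1.150000); f=(-0.483500, -1.769000) → (-0.283730, 0.477780)
0.380000: (-0.283730, 0.477780); f=(-0.675556, -0.897213) → (-0.540441, 0.136839)
0.760000: (-0.540441, 0.136839); f=(-1.093474, -0.564617) → (-0.955962, -0.077716)
(x_1(1.14), x_2(1.14)) ≈ (-0.9560, -0.0777)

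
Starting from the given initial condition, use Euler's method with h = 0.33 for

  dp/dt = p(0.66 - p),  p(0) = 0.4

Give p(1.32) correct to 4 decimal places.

Euler: p_{n+1} = p_n + h·f(t_n, p_n).
t=0.000000, p=0.400000: f=0.104000 → p ← 0.400000 + 0.33·0.104000 = 0.434320
t=0.330000, p=0.434320: f=0.098017 → p ← 0.434320 + 0.33·0.098017 = 0.466666
t=0.660000, p=0.466666: f=0.090222 → p ← 0.466666 + 0.33·0.090222 = 0.496439
t=0.990000, p=0.496439: f=0.081198 → p ← 0.496439 + 0.33·0.081198 = 0.523234
p(1.32) ≈ 0.5232

0.5232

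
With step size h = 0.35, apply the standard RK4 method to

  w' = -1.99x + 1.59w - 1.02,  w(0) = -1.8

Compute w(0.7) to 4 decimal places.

RK4: k1 = f(x_n, w_n); k2 = f(x_n + h/2, w_n + (h/2)·k1); k3 = f(x_n + h/2, w_n + (h/2)·k2); k4 = f(x_n + h, w_n + h·k3); w_{n+1} = w_n + (h/6)·(k1 + 2k2 + 2k3 + k4).
x=0.000000, w=-1.800000:
  k1 = f(0.000000, -1.800000) = -3.882000
  k2 = f(0.175000, -2.479350) = -5.310417
  k3 = f(0.175000, -2.729323) = -5.707873
  k4 = f(0.350000, -3.797756) = -7.754932
  w ← -1.800000 + (0.35/6)·(k1 + 2k2 + 2k3 + k4) = -3.764288
x=0.350000, w=-3.764288:
  k1 = f(0.350000, -3.764288) = -7.701718
  k2 = f(0.525000, -5.112089) = -10.192971
  k3 = f(0.525000, -5.548058) = -10.886162
  k4 = f(0.700000, -7.574445) = -14.456368
  w ← -3.764288 + (0.35/6)·(k1 + 2k2 + 2k3 + k4) = -7.516075
w(0.7) ≈ -7.5161

-7.5161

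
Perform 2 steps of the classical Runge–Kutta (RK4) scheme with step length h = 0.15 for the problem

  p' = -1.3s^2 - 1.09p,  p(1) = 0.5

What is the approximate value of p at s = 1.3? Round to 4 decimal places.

-0.0881

RK4: k1 = f(s_n, p_n); k2 = f(s_n + h/2, p_n + (h/2)·k1); k3 = f(s_n + h/2, p_n + (h/2)·k2); k4 = f(s_n + h, p_n + h·k3); p_{n+1} = p_n + (h/6)·(k1 + 2k2 + 2k3 + k4).
s=1.000000, p=0.500000:
  k1 = f(1.000000, 0.500000) = -1.845000
  k2 = f(1.075000, 0.361625) = -1.896484
  k3 = f(1.075000, 0.357764) = -1.892275
  k4 = f(1.150000, 0.216159) = -1.954863
  p ← 0.500000 + (0.15/6)·(k1 + 2k2 + 2k3 + k4) = 0.215565
s=1.150000, p=0.215565:
  k1 = f(1.150000, 0.215565) = -1.954216
  k2 = f(1.225000, 0.068999) = -2.026022
  k3 = f(1.225000, 0.063614) = -2.020152
  k4 = f(1.300000, -0.087457) = -2.101672
  p ← 0.215565 + (0.15/6)·(k1 + 2k2 + 2k3 + k4) = -0.088140
p(1.3) ≈ -0.0881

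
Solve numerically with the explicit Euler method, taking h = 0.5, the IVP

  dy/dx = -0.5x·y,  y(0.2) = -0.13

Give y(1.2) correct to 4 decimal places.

Euler: y_{n+1} = y_n + h·f(x_n, y_n).
x=0.200000, y=-0.130000: f=0.013000 → y ← -0.130000 + 0.5·0.013000 = -0.123500
x=0.700000, y=-0.123500: f=0.043225 → y ← -0.123500 + 0.5·0.043225 = -0.101887
y(1.2) ≈ -0.1019

-0.1019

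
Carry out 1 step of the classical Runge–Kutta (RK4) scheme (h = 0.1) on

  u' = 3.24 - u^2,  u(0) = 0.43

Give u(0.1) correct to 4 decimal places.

0.7199

RK4: k1 = f(x_n, u_n); k2 = f(x_n + h/2, u_n + (h/2)·k1); k3 = f(x_n + h/2, u_n + (h/2)·k2); k4 = f(x_n + h, u_n + h·k3); u_{n+1} = u_n + (h/6)·(k1 + 2k2 + 2k3 + k4).
x=0.000000, u=0.430000:
  k1 = f(0.000000, 0.430000) = 3.055100
  k2 = f(0.050000, 0.582755) = 2.900397
  k3 = f(0.050000, 0.575020) = 2.909352
  k4 = f(0.100000, 0.720935) = 2.720252
  u ← 0.430000 + (0.1/6)·(k1 + 2k2 + 2k3 + k4) = 0.719914
u(0.1) ≈ 0.7199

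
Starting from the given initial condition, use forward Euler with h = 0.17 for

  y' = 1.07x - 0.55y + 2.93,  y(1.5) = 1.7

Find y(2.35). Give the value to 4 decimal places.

4.5205

Euler: y_{n+1} = y_n + h·f(x_n, y_n).
x=1.500000, y=1.700000: f=3.600000 → y ← 1.700000 + 0.17·3.600000 = 2.312000
x=1.670000, y=2.312000: f=3.445300 → y ← 2.312000 + 0.17·3.445300 = 2.897701
x=1.840000, y=2.897701: f=3.305064 → y ← 2.897701 + 0.17·3.305064 = 3.459562
x=2.010000, y=3.459562: f=3.177941 → y ← 3.459562 + 0.17·3.177941 = 3.999812
x=2.180000, y=3.999812: f=3.062703 → y ← 3.999812 + 0.17·3.062703 = 4.520471
y(2.35) ≈ 4.5205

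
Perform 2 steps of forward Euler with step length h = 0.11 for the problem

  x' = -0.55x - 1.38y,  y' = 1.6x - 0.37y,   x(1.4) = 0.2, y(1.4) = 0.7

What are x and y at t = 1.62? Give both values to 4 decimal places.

-0.0306, 0.6923

Euler on (x,y): x_{n+1} = x_n + h·x', y_{n+1} = y_n + h·y'.
1.400000: (0.200000, 0.700000); f=(-1.076000, 0.061000) → (0.081640, 0.706710)
1.510000: (0.081640, 0.706710); f=(-1.020162, -0.130859) → (-0.030578, 0.692316)
(x(1.62), y(1.62)) ≈ (-0.0306, 0.6923)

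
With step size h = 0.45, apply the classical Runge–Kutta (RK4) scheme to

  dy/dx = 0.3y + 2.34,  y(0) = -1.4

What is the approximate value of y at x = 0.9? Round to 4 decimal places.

RK4: k1 = f(x_n, y_n); k2 = f(x_n + h/2, y_n + (h/2)·k1); k3 = f(x_n + h/2, y_n + (h/2)·k2); k4 = f(x_n + h, y_n + h·k3); y_{n+1} = y_n + (h/6)·(k1 + 2k2 + 2k3 + k4).
x=0.000000, y=-1.400000:
  k1 = f(0.000000, -1.400000) = 1.920000
  k2 = f(0.225000, -0.968000) = 2.049600
  k3 = f(0.225000, -0.938840) = 2.058348
  k4 = f(0.450000, -0.473743) = 2.197877
  y ← -1.400000 + (0.45/6)·(k1 + 2k2 + 2k3 + k4) = -0.474967
x=0.450000, y=-0.474967:
  k1 = f(0.450000, -0.474967) = 2.197510
  k2 = f(0.675000, 0.019473) = 2.345842
  k3 = f(0.675000, 0.052847) = 2.355854
  k4 = f(0.900000, 0.585167) = 2.515550
  y ← -0.474967 + (0.45/6)·(k1 + 2k2 + 2k3 + k4) = 0.583767
y(0.9) ≈ 0.5838

0.5838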